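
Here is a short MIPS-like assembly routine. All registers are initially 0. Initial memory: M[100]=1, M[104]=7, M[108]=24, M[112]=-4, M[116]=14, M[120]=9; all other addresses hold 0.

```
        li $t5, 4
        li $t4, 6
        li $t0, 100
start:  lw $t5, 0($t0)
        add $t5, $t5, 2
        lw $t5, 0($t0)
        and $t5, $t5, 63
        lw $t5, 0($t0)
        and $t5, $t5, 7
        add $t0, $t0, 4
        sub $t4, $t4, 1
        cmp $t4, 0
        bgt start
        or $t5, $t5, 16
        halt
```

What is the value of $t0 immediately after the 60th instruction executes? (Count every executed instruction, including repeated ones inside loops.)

124

after li $t5, 4: $t5=4
after li $t4, 6: $t4=6
after li $t0, 100: $t0=100
after lw $t5, 0($t0): $t5=M[100]=1
after add $t5, $t5, 2: $t5=1+2=3
after lw $t5, 0($t0): $t5=M[100]=1
after and $t5, $t5, 63: $t5=1&63=1
after lw $t5, 0($t0): $t5=M[100]=1
after and $t5, $t5, 7: $t5=1&7=1
after add $t0, $t0, 4: $t0=100+4=104
after sub $t4, $t4, 1: $t4=6-1=5
cmp $t4, 0  (cmp 5,0)
bgt start: taken
after lw $t5, 0($t0): $t5=M[104]=7
after add $t5, $t5, 2: $t5=7+2=9
after lw $t5, 0($t0): $t5=M[104]=7
after and $t5, $t5, 63: $t5=7&63=7
after lw $t5, 0($t0): $t5=M[104]=7
after and $t5, $t5, 7: $t5=7&7=7
after add $t0, $t0, 4: $t0=104+4=108
after sub $t4, $t4, 1: $t4=5-1=4
cmp $t4, 0  (cmp 4,0)
bgt start: taken
after lw $t5, 0($t0): $t5=M[108]=24
after add $t5, $t5, 2: $t5=24+2=26
after lw $t5, 0($t0): $t5=M[108]=24
after and $t5, $t5, 63: $t5=24&63=24
after lw $t5, 0($t0): $t5=M[108]=24
after and $t5, $t5, 7: $t5=24&7=0
after add $t0, $t0, 4: $t0=108+4=112
after sub $t4, $t4, 1: $t4=4-1=3
cmp $t4, 0  (cmp 3,0)
bgt start: taken
after lw $t5, 0($t0): $t5=M[112]=-4
after add $t5, $t5, 2: $t5=(-4)+2=-2
after lw $t5, 0($t0): $t5=M[112]=-4
after and $t5, $t5, 63: $t5=(-4)&63=60
after lw $t5, 0($t0): $t5=M[112]=-4
after and $t5, $t5, 7: $t5=(-4)&7=4
after add $t0, $t0, 4: $t0=112+4=116
after sub $t4, $t4, 1: $t4=3-1=2
cmp $t4, 0  (cmp 2,0)
bgt start: taken
after lw $t5, 0($t0): $t5=M[116]=14
after add $t5, $t5, 2: $t5=14+2=16
after lw $t5, 0($t0): $t5=M[116]=14
after and $t5, $t5, 63: $t5=14&63=14
after lw $t5, 0($t0): $t5=M[116]=14
after and $t5, $t5, 7: $t5=14&7=6
after add $t0, $t0, 4: $t0=116+4=120
after sub $t4, $t4, 1: $t4=2-1=1
cmp $t4, 0  (cmp 1,0)
bgt start: taken
after lw $t5, 0($t0): $t5=M[120]=9
after add $t5, $t5, 2: $t5=9+2=11
after lw $t5, 0($t0): $t5=M[120]=9
after and $t5, $t5, 63: $t5=9&63=9
after lw $t5, 0($t0): $t5=M[120]=9
after and $t5, $t5, 7: $t5=9&7=1
after add $t0, $t0, 4: $t0=120+4=124
After step 60: $t0 = 124.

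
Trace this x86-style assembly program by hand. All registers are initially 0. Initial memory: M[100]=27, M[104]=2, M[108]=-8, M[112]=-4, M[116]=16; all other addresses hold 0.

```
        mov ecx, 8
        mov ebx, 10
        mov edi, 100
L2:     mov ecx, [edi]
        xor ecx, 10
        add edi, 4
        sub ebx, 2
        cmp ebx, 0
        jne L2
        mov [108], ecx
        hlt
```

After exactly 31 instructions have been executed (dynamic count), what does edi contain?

120

after mov ecx, 8: ecx=8
after mov ebx, 10: ebx=10
after mov edi, 100: edi=100
after mov ecx, [edi]: ecx=M[100]=27
after xor ecx, 10: ecx=27^10=17
after add edi, 4: edi=100+4=104
after sub ebx, 2: ebx=10-2=8
cmp ebx, 0  (cmp 8,0)
jne L2: taken
after mov ecx, [edi]: ecx=M[104]=2
after xor ecx, 10: ecx=2^10=8
after add edi, 4: edi=104+4=108
after sub ebx, 2: ebx=8-2=6
cmp ebx, 0  (cmp 6,0)
jne L2: taken
after mov ecx, [edi]: ecx=M[108]=-8
after xor ecx, 10: ecx=(-8)^10=-14
after add edi, 4: edi=108+4=112
after sub ebx, 2: ebx=6-2=4
cmp ebx, 0  (cmp 4,0)
jne L2: taken
after mov ecx, [edi]: ecx=M[112]=-4
after xor ecx, 10: ecx=(-4)^10=-10
after add edi, 4: edi=112+4=116
after sub ebx, 2: ebx=4-2=2
cmp ebx, 0  (cmp 2,0)
jne L2: taken
after mov ecx, [edi]: ecx=M[116]=16
after xor ecx, 10: ecx=16^10=26
after add edi, 4: edi=116+4=120
after sub ebx, 2: ebx=2-2=0
After step 31: edi = 120.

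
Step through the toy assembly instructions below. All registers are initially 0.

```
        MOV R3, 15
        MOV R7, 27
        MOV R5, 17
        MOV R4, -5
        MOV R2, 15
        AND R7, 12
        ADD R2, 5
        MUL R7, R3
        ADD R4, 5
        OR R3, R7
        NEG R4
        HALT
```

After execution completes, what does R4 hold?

0

R3=15
R7=27
R5=17
R4=-5
R2=15
R7=27&12=8
R2=15+5=20
R7=8*15=120
R4=(-5)+5=0
R3=15|120=127
R4=-(0)=0
halt.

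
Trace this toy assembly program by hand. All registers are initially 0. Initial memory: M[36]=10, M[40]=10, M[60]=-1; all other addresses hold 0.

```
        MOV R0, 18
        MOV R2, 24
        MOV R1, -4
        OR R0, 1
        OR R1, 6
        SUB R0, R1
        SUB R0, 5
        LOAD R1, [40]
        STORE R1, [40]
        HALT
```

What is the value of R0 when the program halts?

16

after MOV R0, 18: R0=18
after MOV R2, 24: R2=24
after MOV R1, -4: R1=-4
after OR R0, 1: R0=18|1=19
after OR R1, 6: R1=(-4)|6=-2
after SUB R0, R1: R0=19-(-2)=21
after SUB R0, 5: R0=21-5=16
after LOAD R1, [40]: R1=M[40]=10
STORE R1, [40] → M[40]=10
halt.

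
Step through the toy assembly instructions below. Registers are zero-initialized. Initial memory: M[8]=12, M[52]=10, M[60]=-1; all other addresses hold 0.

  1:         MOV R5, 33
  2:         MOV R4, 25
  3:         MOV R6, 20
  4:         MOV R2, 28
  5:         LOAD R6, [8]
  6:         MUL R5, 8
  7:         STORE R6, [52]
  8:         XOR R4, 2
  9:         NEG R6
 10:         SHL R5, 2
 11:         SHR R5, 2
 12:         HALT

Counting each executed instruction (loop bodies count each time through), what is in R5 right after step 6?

R5=33
R4=25
R6=20
R2=28
R6=M[8]=12
R5=33*8=264
After step 6: R5 = 264.

264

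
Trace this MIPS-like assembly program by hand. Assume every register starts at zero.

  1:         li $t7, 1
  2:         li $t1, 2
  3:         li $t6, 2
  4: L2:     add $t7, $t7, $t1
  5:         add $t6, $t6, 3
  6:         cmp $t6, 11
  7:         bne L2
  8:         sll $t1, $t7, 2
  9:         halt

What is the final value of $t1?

li $t7, 1 → $t7=1
li $t1, 2 → $t1=2
li $t6, 2 → $t6=2
add $t7, $t7, $t1 → $t7=1+2=3
add $t6, $t6, 3 → $t6=2+3=5
cmp $t6, 11  (cmp 5,11)
bne L2: taken
add $t7, $t7, $t1 → $t7=3+2=5
add $t6, $t6, 3 → $t6=5+3=8
cmp $t6, 11  (cmp 8,11)
bne L2: taken
add $t7, $t7, $t1 → $t7=5+2=7
add $t6, $t6, 3 → $t6=8+3=11
cmp $t6, 11  (cmp 11,11)
bne L2: not taken
sll $t1, $t7, 2 → $t1=7<<2=28
halt.

28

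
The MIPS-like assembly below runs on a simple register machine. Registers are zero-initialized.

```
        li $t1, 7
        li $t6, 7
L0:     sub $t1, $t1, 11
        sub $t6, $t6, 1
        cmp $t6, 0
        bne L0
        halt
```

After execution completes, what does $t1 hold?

li $t1, 7 → $t1=7
li $t6, 7 → $t6=7
sub $t1, $t1, 11 → $t1=7-11=-4
sub $t6, $t6, 1 → $t6=7-1=6
cmp $t6, 0  (cmp 6,0)
bne L0: taken
sub $t1, $t1, 11 → $t1=(-4)-11=-15
sub $t6, $t6, 1 → $t6=6-1=5
cmp $t6, 0  (cmp 5,0)
bne L0: taken
sub $t1, $t1, 11 → $t1=(-15)-11=-26
sub $t6, $t6, 1 → $t6=5-1=4
cmp $t6, 0  (cmp 4,0)
bne L0: taken
sub $t1, $t1, 11 → $t1=(-26)-11=-37
sub $t6, $t6, 1 → $t6=4-1=3
cmp $t6, 0  (cmp 3,0)
bne L0: taken
sub $t1, $t1, 11 → $t1=(-37)-11=-48
sub $t6, $t6, 1 → $t6=3-1=2
cmp $t6, 0  (cmp 2,0)
bne L0: taken
sub $t1, $t1, 11 → $t1=(-48)-11=-59
sub $t6, $t6, 1 → $t6=2-1=1
cmp $t6, 0  (cmp 1,0)
bne L0: taken
sub $t1, $t1, 11 → $t1=(-59)-11=-70
sub $t6, $t6, 1 → $t6=1-1=0
cmp $t6, 0  (cmp 0,0)
bne L0: not taken
halt.

-70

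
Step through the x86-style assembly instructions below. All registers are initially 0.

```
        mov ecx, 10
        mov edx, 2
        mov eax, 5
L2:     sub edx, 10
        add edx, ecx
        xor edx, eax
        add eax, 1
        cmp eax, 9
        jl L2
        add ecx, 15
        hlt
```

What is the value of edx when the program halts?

14

ecx=10
edx=2
eax=5
edx=2-10=-8
edx=(-8)+10=2
edx=2^5=7
eax=5+1=6
cmp eax, 9  (cmp 6,9)
jl L2: taken
edx=7-10=-3
edx=(-3)+10=7
edx=7^6=1
eax=6+1=7
cmp eax, 9  (cmp 7,9)
jl L2: taken
edx=1-10=-9
edx=(-9)+10=1
edx=1^7=6
eax=7+1=8
cmp eax, 9  (cmp 8,9)
jl L2: taken
edx=6-10=-4
edx=(-4)+10=6
edx=6^8=14
eax=8+1=9
cmp eax, 9  (cmp 9,9)
jl L2: not taken
ecx=10+15=25
halt.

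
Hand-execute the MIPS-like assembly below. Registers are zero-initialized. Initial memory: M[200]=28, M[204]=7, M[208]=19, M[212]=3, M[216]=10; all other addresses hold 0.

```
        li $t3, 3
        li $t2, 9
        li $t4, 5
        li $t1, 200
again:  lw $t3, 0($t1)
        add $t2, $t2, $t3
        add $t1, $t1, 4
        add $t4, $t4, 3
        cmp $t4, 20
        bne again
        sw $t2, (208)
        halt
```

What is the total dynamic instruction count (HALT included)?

$t3=3
$t2=9
$t4=5
$t1=200
$t3=M[200]=28
$t2=9+28=37
$t1=200+4=204
$t4=5+3=8
cmp $t4, 20  (cmp 8,20)
bne again: taken
$t3=M[204]=7
$t2=37+7=44
$t1=204+4=208
$t4=8+3=11
cmp $t4, 20  (cmp 11,20)
bne again: taken
$t3=M[208]=19
$t2=44+19=63
$t1=208+4=212
$t4=11+3=14
cmp $t4, 20  (cmp 14,20)
bne again: taken
$t3=M[212]=3
$t2=63+3=66
$t1=212+4=216
$t4=14+3=17
cmp $t4, 20  (cmp 17,20)
bne again: taken
$t3=M[216]=10
$t2=66+10=76
$t1=216+4=220
$t4=17+3=20
cmp $t4, 20  (cmp 20,20)
bne again: not taken
sw $t2, (208) → M[208]=76
halt.
Total executed instructions: 36.

36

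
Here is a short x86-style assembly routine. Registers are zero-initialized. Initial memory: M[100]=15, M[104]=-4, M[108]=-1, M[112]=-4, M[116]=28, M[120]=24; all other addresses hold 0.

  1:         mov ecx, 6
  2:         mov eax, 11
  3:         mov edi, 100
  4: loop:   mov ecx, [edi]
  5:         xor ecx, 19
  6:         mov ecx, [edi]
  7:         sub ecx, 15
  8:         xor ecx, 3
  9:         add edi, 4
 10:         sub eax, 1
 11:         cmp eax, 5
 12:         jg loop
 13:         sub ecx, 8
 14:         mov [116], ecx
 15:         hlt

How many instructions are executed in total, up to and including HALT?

after mov ecx, 6: ecx=6
after mov eax, 11: eax=11
after mov edi, 100: edi=100
after mov ecx, [edi]: ecx=M[100]=15
after xor ecx, 19: ecx=15^19=28
after mov ecx, [edi]: ecx=M[100]=15
after sub ecx, 15: ecx=15-15=0
after xor ecx, 3: ecx=0^3=3
after add edi, 4: edi=100+4=104
after sub eax, 1: eax=11-1=10
cmp eax, 5  (cmp 10,5)
jg loop: taken
after mov ecx, [edi]: ecx=M[104]=-4
after xor ecx, 19: ecx=(-4)^19=-17
after mov ecx, [edi]: ecx=M[104]=-4
after sub ecx, 15: ecx=(-4)-15=-19
after xor ecx, 3: ecx=(-19)^3=-18
after add edi, 4: edi=104+4=108
after sub eax, 1: eax=10-1=9
cmp eax, 5  (cmp 9,5)
jg loop: taken
after mov ecx, [edi]: ecx=M[108]=-1
after xor ecx, 19: ecx=(-1)^19=-20
after mov ecx, [edi]: ecx=M[108]=-1
after sub ecx, 15: ecx=(-1)-15=-16
after xor ecx, 3: ecx=(-16)^3=-13
after add edi, 4: edi=108+4=112
after sub eax, 1: eax=9-1=8
cmp eax, 5  (cmp 8,5)
jg loop: taken
after mov ecx, [edi]: ecx=M[112]=-4
after xor ecx, 19: ecx=(-4)^19=-17
after mov ecx, [edi]: ecx=M[112]=-4
after sub ecx, 15: ecx=(-4)-15=-19
after xor ecx, 3: ecx=(-19)^3=-18
after add edi, 4: edi=112+4=116
after sub eax, 1: eax=8-1=7
cmp eax, 5  (cmp 7,5)
jg loop: taken
after mov ecx, [edi]: ecx=M[116]=28
after xor ecx, 19: ecx=28^19=15
after mov ecx, [edi]: ecx=M[116]=28
after sub ecx, 15: ecx=28-15=13
after xor ecx, 3: ecx=13^3=14
after add edi, 4: edi=116+4=120
after sub eax, 1: eax=7-1=6
cmp eax, 5  (cmp 6,5)
jg loop: taken
after mov ecx, [edi]: ecx=M[120]=24
after xor ecx, 19: ecx=24^19=11
after mov ecx, [edi]: ecx=M[120]=24
after sub ecx, 15: ecx=24-15=9
after xor ecx, 3: ecx=9^3=10
after add edi, 4: edi=120+4=124
after sub eax, 1: eax=6-1=5
cmp eax, 5  (cmp 5,5)
jg loop: not taken
after sub ecx, 8: ecx=10-8=2
mov [116], ecx → M[116]=2
halt.
Total executed instructions: 60.

60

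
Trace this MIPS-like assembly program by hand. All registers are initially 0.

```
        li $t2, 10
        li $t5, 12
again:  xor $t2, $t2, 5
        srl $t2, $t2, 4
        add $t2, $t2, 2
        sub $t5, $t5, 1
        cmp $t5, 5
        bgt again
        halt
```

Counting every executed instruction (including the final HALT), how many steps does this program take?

45

$t2=10
$t5=12
$t2=10^5=15
$t2=15>>4=0
$t2=0+2=2
$t5=12-1=11
cmp $t5, 5  (cmp 11,5)
bgt again: taken
$t2=2^5=7
$t2=7>>4=0
$t2=0+2=2
$t5=11-1=10
cmp $t5, 5  (cmp 10,5)
bgt again: taken
$t2=2^5=7
$t2=7>>4=0
$t2=0+2=2
$t5=10-1=9
cmp $t5, 5  (cmp 9,5)
bgt again: taken
$t2=2^5=7
$t2=7>>4=0
$t2=0+2=2
$t5=9-1=8
cmp $t5, 5  (cmp 8,5)
bgt again: taken
$t2=2^5=7
$t2=7>>4=0
$t2=0+2=2
$t5=8-1=7
cmp $t5, 5  (cmp 7,5)
bgt again: taken
$t2=2^5=7
$t2=7>>4=0
$t2=0+2=2
$t5=7-1=6
cmp $t5, 5  (cmp 6,5)
bgt again: taken
$t2=2^5=7
$t2=7>>4=0
$t2=0+2=2
$t5=6-1=5
cmp $t5, 5  (cmp 5,5)
bgt again: not taken
halt.
Total executed instructions: 45.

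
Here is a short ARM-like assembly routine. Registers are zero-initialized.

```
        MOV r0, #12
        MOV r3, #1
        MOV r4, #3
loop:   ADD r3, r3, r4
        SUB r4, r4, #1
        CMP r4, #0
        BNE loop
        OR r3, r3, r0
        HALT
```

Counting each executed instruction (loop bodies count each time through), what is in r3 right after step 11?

6

after MOV r0, #12: r0=12
after MOV r3, #1: r3=1
after MOV r4, #3: r4=3
after ADD r3, r3, r4: r3=1+3=4
after SUB r4, r4, #1: r4=3-1=2
CMP r4, #0  (cmp 2,0)
BNE loop: taken
after ADD r3, r3, r4: r3=4+2=6
after SUB r4, r4, #1: r4=2-1=1
CMP r4, #0  (cmp 1,0)
BNE loop: taken
After step 11: r3 = 6.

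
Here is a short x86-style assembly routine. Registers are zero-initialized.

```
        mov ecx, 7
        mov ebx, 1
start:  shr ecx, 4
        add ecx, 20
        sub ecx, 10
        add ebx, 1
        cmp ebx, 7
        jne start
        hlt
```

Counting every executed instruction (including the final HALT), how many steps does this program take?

after mov ecx, 7: ecx=7
after mov ebx, 1: ebx=1
after shr ecx, 4: ecx=7>>4=0
after add ecx, 20: ecx=0+20=20
after sub ecx, 10: ecx=20-10=10
after add ebx, 1: ebx=1+1=2
cmp ebx, 7  (cmp 2,7)
jne start: taken
after shr ecx, 4: ecx=10>>4=0
after add ecx, 20: ecx=0+20=20
after sub ecx, 10: ecx=20-10=10
after add ebx, 1: ebx=2+1=3
cmp ebx, 7  (cmp 3,7)
jne start: taken
after shr ecx, 4: ecx=10>>4=0
after add ecx, 20: ecx=0+20=20
after sub ecx, 10: ecx=20-10=10
after add ebx, 1: ebx=3+1=4
cmp ebx, 7  (cmp 4,7)
jne start: taken
after shr ecx, 4: ecx=10>>4=0
after add ecx, 20: ecx=0+20=20
after sub ecx, 10: ecx=20-10=10
after add ebx, 1: ebx=4+1=5
cmp ebx, 7  (cmp 5,7)
jne start: taken
after shr ecx, 4: ecx=10>>4=0
after add ecx, 20: ecx=0+20=20
after sub ecx, 10: ecx=20-10=10
after add ebx, 1: ebx=5+1=6
cmp ebx, 7  (cmp 6,7)
jne start: taken
after shr ecx, 4: ecx=10>>4=0
after add ecx, 20: ecx=0+20=20
after sub ecx, 10: ecx=20-10=10
after add ebx, 1: ebx=6+1=7
cmp ebx, 7  (cmp 7,7)
jne start: not taken
halt.
Total executed instructions: 39.

39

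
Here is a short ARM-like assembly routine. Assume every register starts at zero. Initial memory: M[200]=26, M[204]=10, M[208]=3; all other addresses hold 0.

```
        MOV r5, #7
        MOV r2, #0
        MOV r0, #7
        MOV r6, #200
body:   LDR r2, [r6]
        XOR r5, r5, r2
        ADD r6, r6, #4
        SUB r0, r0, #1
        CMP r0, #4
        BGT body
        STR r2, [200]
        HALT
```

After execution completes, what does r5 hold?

MOV r5, #7 → r5=7
MOV r2, #0 → r2=0
MOV r0, #7 → r0=7
MOV r6, #200 → r6=200
LDR r2, [r6] → r2=M[200]=26
XOR r5, r5, r2 → r5=7^26=29
ADD r6, r6, #4 → r6=200+4=204
SUB r0, r0, #1 → r0=7-1=6
CMP r0, #4  (cmp 6,4)
BGT body: taken
LDR r2, [r6] → r2=M[204]=10
XOR r5, r5, r2 → r5=29^10=23
ADD r6, r6, #4 → r6=204+4=208
SUB r0, r0, #1 → r0=6-1=5
CMP r0, #4  (cmp 5,4)
BGT body: taken
LDR r2, [r6] → r2=M[208]=3
XOR r5, r5, r2 → r5=23^3=20
ADD r6, r6, #4 → r6=208+4=212
SUB r0, r0, #1 → r0=5-1=4
CMP r0, #4  (cmp 4,4)
BGT body: not taken
STR r2, [200] → M[200]=3
halt.

20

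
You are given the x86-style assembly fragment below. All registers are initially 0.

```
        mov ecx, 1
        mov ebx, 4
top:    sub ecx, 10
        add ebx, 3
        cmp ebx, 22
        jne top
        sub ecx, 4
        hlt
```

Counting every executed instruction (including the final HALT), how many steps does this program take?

ecx=1
ebx=4
ecx=1-10=-9
ebx=4+3=7
cmp ebx, 22  (cmp 7,22)
jne top: taken
ecx=(-9)-10=-19
ebx=7+3=10
cmp ebx, 22  (cmp 10,22)
jne top: taken
ecx=(-19)-10=-29
ebx=10+3=13
cmp ebx, 22  (cmp 13,22)
jne top: taken
ecx=(-29)-10=-39
ebx=13+3=16
cmp ebx, 22  (cmp 16,22)
jne top: taken
ecx=(-39)-10=-49
ebx=16+3=19
cmp ebx, 22  (cmp 19,22)
jne top: taken
ecx=(-49)-10=-59
ebx=19+3=22
cmp ebx, 22  (cmp 22,22)
jne top: not taken
ecx=(-59)-4=-63
halt.
Total executed instructions: 28.

28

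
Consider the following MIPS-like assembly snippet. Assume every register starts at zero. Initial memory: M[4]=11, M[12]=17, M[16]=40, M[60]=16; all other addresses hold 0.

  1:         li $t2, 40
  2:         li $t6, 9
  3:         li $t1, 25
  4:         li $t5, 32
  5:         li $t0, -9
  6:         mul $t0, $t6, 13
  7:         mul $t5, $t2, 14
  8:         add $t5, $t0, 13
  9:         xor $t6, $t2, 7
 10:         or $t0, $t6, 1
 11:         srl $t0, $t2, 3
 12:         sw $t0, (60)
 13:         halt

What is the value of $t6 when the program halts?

after li $t2, 40: $t2=40
after li $t6, 9: $t6=9
after li $t1, 25: $t1=25
after li $t5, 32: $t5=32
after li $t0, -9: $t0=-9
after mul $t0, $t6, 13: $t0=9*13=117
after mul $t5, $t2, 14: $t5=40*14=560
after add $t5, $t0, 13: $t5=117+13=130
after xor $t6, $t2, 7: $t6=40^7=47
after or $t0, $t6, 1: $t0=47|1=47
after srl $t0, $t2, 3: $t0=40>>3=5
sw $t0, (60) → M[60]=5
halt.

47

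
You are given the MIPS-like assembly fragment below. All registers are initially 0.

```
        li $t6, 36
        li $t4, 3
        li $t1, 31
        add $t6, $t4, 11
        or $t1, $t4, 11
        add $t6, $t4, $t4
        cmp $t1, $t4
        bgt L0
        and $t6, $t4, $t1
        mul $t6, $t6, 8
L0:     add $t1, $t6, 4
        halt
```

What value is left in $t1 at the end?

after li $t6, 36: $t6=36
after li $t4, 3: $t4=3
after li $t1, 31: $t1=31
after add $t6, $t4, 11: $t6=3+11=14
after or $t1, $t4, 11: $t1=3|11=11
after add $t6, $t4, $t4: $t6=3+3=6
cmp $t1, $t4  (cmp 11,3)
bgt L0: taken
after add $t1, $t6, 4: $t1=6+4=10
halt.

10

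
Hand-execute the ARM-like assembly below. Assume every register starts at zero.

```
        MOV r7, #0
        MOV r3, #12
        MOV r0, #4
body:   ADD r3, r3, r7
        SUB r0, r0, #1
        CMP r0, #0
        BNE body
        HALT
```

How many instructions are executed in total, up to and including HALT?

r7=0
r3=12
r0=4
r3=12+0=12
r0=4-1=3
CMP r0, #0  (cmp 3,0)
BNE body: taken
r3=12+0=12
r0=3-1=2
CMP r0, #0  (cmp 2,0)
BNE body: taken
r3=12+0=12
r0=2-1=1
CMP r0, #0  (cmp 1,0)
BNE body: taken
r3=12+0=12
r0=1-1=0
CMP r0, #0  (cmp 0,0)
BNE body: not taken
halt.
Total executed instructions: 20.

20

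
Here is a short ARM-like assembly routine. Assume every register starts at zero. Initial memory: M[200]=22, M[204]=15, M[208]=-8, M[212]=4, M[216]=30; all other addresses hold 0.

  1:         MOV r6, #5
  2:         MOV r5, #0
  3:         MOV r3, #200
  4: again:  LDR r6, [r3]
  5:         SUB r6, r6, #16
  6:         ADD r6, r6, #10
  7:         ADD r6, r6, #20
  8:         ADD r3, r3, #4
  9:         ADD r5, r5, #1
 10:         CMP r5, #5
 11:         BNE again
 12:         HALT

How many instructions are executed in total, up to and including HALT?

44

MOV r6, #5 → r6=5
MOV r5, #0 → r5=0
MOV r3, #200 → r3=200
LDR r6, [r3] → r6=M[200]=22
SUB r6, r6, #16 → r6=22-16=6
ADD r6, r6, #10 → r6=6+10=16
ADD r6, r6, #20 → r6=16+20=36
ADD r3, r3, #4 → r3=200+4=204
ADD r5, r5, #1 → r5=0+1=1
CMP r5, #5  (cmp 1,5)
BNE again: taken
LDR r6, [r3] → r6=M[204]=15
SUB r6, r6, #16 → r6=15-16=-1
ADD r6, r6, #10 → r6=(-1)+10=9
ADD r6, r6, #20 → r6=9+20=29
ADD r3, r3, #4 → r3=204+4=208
ADD r5, r5, #1 → r5=1+1=2
CMP r5, #5  (cmp 2,5)
BNE again: taken
LDR r6, [r3] → r6=M[208]=-8
SUB r6, r6, #16 → r6=(-8)-16=-24
ADD r6, r6, #10 → r6=(-24)+10=-14
ADD r6, r6, #20 → r6=(-14)+20=6
ADD r3, r3, #4 → r3=208+4=212
ADD r5, r5, #1 → r5=2+1=3
CMP r5, #5  (cmp 3,5)
BNE again: taken
LDR r6, [r3] → r6=M[212]=4
SUB r6, r6, #16 → r6=4-16=-12
ADD r6, r6, #10 → r6=(-12)+10=-2
ADD r6, r6, #20 → r6=(-2)+20=18
ADD r3, r3, #4 → r3=212+4=216
ADD r5, r5, #1 → r5=3+1=4
CMP r5, #5  (cmp 4,5)
BNE again: taken
LDR r6, [r3] → r6=M[216]=30
SUB r6, r6, #16 → r6=30-16=14
ADD r6, r6, #10 → r6=14+10=24
ADD r6, r6, #20 → r6=24+20=44
ADD r3, r3, #4 → r3=216+4=220
ADD r5, r5, #1 → r5=4+1=5
CMP r5, #5  (cmp 5,5)
BNE again: not taken
halt.
Total executed instructions: 44.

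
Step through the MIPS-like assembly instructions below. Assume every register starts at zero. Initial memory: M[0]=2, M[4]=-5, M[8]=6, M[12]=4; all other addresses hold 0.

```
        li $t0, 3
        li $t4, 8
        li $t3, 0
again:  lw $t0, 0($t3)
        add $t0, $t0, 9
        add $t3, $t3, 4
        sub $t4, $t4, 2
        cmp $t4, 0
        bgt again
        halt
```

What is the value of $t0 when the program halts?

13

$t0=3
$t4=8
$t3=0
$t0=M[0]=2
$t0=2+9=11
$t3=0+4=4
$t4=8-2=6
cmp $t4, 0  (cmp 6,0)
bgt again: taken
$t0=M[4]=-5
$t0=(-5)+9=4
$t3=4+4=8
$t4=6-2=4
cmp $t4, 0  (cmp 4,0)
bgt again: taken
$t0=M[8]=6
$t0=6+9=15
$t3=8+4=12
$t4=4-2=2
cmp $t4, 0  (cmp 2,0)
bgt again: taken
$t0=M[12]=4
$t0=4+9=13
$t3=12+4=16
$t4=2-2=0
cmp $t4, 0  (cmp 0,0)
bgt again: not taken
halt.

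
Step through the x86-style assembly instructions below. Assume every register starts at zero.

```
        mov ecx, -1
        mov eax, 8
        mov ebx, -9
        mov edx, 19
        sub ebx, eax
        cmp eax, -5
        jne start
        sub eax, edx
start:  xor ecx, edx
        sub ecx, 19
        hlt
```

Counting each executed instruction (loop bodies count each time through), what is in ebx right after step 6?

after mov ecx, -1: ecx=-1
after mov eax, 8: eax=8
after mov ebx, -9: ebx=-9
after mov edx, 19: edx=19
after sub ebx, eax: ebx=(-9)-8=-17
cmp eax, -5  (cmp 8,-5)
After step 6: ebx = -17.

-17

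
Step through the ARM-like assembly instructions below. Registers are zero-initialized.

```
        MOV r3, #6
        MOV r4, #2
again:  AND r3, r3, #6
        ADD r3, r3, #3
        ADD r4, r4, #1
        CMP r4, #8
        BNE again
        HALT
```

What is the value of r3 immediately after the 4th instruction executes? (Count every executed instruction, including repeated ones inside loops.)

MOV r3, #6 → r3=6
MOV r4, #2 → r4=2
AND r3, r3, #6 → r3=6&6=6
ADD r3, r3, #3 → r3=6+3=9
After step 4: r3 = 9.

9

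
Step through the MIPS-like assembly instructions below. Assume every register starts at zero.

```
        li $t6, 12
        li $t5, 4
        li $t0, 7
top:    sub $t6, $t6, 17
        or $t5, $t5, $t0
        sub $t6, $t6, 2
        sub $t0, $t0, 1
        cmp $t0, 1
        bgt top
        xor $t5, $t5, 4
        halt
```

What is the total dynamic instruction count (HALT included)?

41

after li $t6, 12: $t6=12
after li $t5, 4: $t5=4
after li $t0, 7: $t0=7
after sub $t6, $t6, 17: $t6=12-17=-5
after or $t5, $t5, $t0: $t5=4|7=7
after sub $t6, $t6, 2: $t6=(-5)-2=-7
after sub $t0, $t0, 1: $t0=7-1=6
cmp $t0, 1  (cmp 6,1)
bgt top: taken
after sub $t6, $t6, 17: $t6=(-7)-17=-24
after or $t5, $t5, $t0: $t5=7|6=7
after sub $t6, $t6, 2: $t6=(-24)-2=-26
after sub $t0, $t0, 1: $t0=6-1=5
cmp $t0, 1  (cmp 5,1)
bgt top: taken
after sub $t6, $t6, 17: $t6=(-26)-17=-43
after or $t5, $t5, $t0: $t5=7|5=7
after sub $t6, $t6, 2: $t6=(-43)-2=-45
after sub $t0, $t0, 1: $t0=5-1=4
cmp $t0, 1  (cmp 4,1)
bgt top: taken
after sub $t6, $t6, 17: $t6=(-45)-17=-62
after or $t5, $t5, $t0: $t5=7|4=7
after sub $t6, $t6, 2: $t6=(-62)-2=-64
after sub $t0, $t0, 1: $t0=4-1=3
cmp $t0, 1  (cmp 3,1)
bgt top: taken
after sub $t6, $t6, 17: $t6=(-64)-17=-81
after or $t5, $t5, $t0: $t5=7|3=7
after sub $t6, $t6, 2: $t6=(-81)-2=-83
after sub $t0, $t0, 1: $t0=3-1=2
cmp $t0, 1  (cmp 2,1)
bgt top: taken
after sub $t6, $t6, 17: $t6=(-83)-17=-100
after or $t5, $t5, $t0: $t5=7|2=7
after sub $t6, $t6, 2: $t6=(-100)-2=-102
after sub $t0, $t0, 1: $t0=2-1=1
cmp $t0, 1  (cmp 1,1)
bgt top: not taken
after xor $t5, $t5, 4: $t5=7^4=3
halt.
Total executed instructions: 41.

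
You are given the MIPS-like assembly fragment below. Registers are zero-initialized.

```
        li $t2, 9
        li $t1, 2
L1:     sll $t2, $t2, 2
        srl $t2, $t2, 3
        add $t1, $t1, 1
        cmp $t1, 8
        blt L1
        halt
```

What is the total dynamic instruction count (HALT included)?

after li $t2, 9: $t2=9
after li $t1, 2: $t1=2
after sll $t2, $t2, 2: $t2=9<<2=36
after srl $t2, $t2, 3: $t2=36>>3=4
after add $t1, $t1, 1: $t1=2+1=3
cmp $t1, 8  (cmp 3,8)
blt L1: taken
after sll $t2, $t2, 2: $t2=4<<2=16
after srl $t2, $t2, 3: $t2=16>>3=2
after add $t1, $t1, 1: $t1=3+1=4
cmp $t1, 8  (cmp 4,8)
blt L1: taken
after sll $t2, $t2, 2: $t2=2<<2=8
after srl $t2, $t2, 3: $t2=8>>3=1
after add $t1, $t1, 1: $t1=4+1=5
cmp $t1, 8  (cmp 5,8)
blt L1: taken
after sll $t2, $t2, 2: $t2=1<<2=4
after srl $t2, $t2, 3: $t2=4>>3=0
after add $t1, $t1, 1: $t1=5+1=6
cmp $t1, 8  (cmp 6,8)
blt L1: taken
after sll $t2, $t2, 2: $t2=0<<2=0
after srl $t2, $t2, 3: $t2=0>>3=0
after add $t1, $t1, 1: $t1=6+1=7
cmp $t1, 8  (cmp 7,8)
blt L1: taken
after sll $t2, $t2, 2: $t2=0<<2=0
after srl $t2, $t2, 3: $t2=0>>3=0
after add $t1, $t1, 1: $t1=7+1=8
cmp $t1, 8  (cmp 8,8)
blt L1: not taken
halt.
Total executed instructions: 33.

33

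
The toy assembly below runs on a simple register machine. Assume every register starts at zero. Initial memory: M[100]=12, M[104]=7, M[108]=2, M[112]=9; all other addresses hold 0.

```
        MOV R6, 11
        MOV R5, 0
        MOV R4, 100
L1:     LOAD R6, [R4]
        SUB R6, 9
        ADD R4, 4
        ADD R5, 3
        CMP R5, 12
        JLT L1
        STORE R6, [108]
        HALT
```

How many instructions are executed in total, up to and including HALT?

29

MOV R6, 11 → R6=11
MOV R5, 0 → R5=0
MOV R4, 100 → R4=100
LOAD R6, [R4] → R6=M[100]=12
SUB R6, 9 → R6=12-9=3
ADD R4, 4 → R4=100+4=104
ADD R5, 3 → R5=0+3=3
CMP R5, 12  (cmp 3,12)
JLT L1: taken
LOAD R6, [R4] → R6=M[104]=7
SUB R6, 9 → R6=7-9=-2
ADD R4, 4 → R4=104+4=108
ADD R5, 3 → R5=3+3=6
CMP R5, 12  (cmp 6,12)
JLT L1: taken
LOAD R6, [R4] → R6=M[108]=2
SUB R6, 9 → R6=2-9=-7
ADD R4, 4 → R4=108+4=112
ADD R5, 3 → R5=6+3=9
CMP R5, 12  (cmp 9,12)
JLT L1: taken
LOAD R6, [R4] → R6=M[112]=9
SUB R6, 9 → R6=9-9=0
ADD R4, 4 → R4=112+4=116
ADD R5, 3 → R5=9+3=12
CMP R5, 12  (cmp 12,12)
JLT L1: not taken
STORE R6, [108] → M[108]=0
halt.
Total executed instructions: 29.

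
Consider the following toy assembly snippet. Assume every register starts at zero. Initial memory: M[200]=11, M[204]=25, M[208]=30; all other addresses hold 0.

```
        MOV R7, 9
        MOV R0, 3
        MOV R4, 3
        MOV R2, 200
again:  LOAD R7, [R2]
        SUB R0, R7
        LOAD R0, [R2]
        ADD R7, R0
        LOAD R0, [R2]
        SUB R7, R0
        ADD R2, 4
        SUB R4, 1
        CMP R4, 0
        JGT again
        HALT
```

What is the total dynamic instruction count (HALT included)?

MOV R7, 9 → R7=9
MOV R0, 3 → R0=3
MOV R4, 3 → R4=3
MOV R2, 200 → R2=200
LOAD R7, [R2] → R7=M[200]=11
SUB R0, R7 → R0=3-11=-8
LOAD R0, [R2] → R0=M[200]=11
ADD R7, R0 → R7=11+11=22
LOAD R0, [R2] → R0=M[200]=11
SUB R7, R0 → R7=22-11=11
ADD R2, 4 → R2=200+4=204
SUB R4, 1 → R4=3-1=2
CMP R4, 0  (cmp 2,0)
JGT again: taken
LOAD R7, [R2] → R7=M[204]=25
SUB R0, R7 → R0=11-25=-14
LOAD R0, [R2] → R0=M[204]=25
ADD R7, R0 → R7=25+25=50
LOAD R0, [R2] → R0=M[204]=25
SUB R7, R0 → R7=50-25=25
ADD R2, 4 → R2=204+4=208
SUB R4, 1 → R4=2-1=1
CMP R4, 0  (cmp 1,0)
JGT again: taken
LOAD R7, [R2] → R7=M[208]=30
SUB R0, R7 → R0=25-30=-5
LOAD R0, [R2] → R0=M[208]=30
ADD R7, R0 → R7=30+30=60
LOAD R0, [R2] → R0=M[208]=30
SUB R7, R0 → R7=60-30=30
ADD R2, 4 → R2=208+4=212
SUB R4, 1 → R4=1-1=0
CMP R4, 0  (cmp 0,0)
JGT again: not taken
halt.
Total executed instructions: 35.

35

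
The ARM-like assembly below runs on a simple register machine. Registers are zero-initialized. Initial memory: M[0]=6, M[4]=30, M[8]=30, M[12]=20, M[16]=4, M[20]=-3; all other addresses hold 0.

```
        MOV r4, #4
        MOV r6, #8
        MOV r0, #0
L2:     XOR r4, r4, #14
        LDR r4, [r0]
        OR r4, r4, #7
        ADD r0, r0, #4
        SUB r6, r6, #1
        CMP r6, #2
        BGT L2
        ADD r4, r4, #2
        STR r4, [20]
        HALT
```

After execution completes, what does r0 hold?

after MOV r4, #4: r4=4
after MOV r6, #8: r6=8
after MOV r0, #0: r0=0
after XOR r4, r4, #14: r4=4^14=10
after LDR r4, [r0]: r4=M[0]=6
after OR r4, r4, #7: r4=6|7=7
after ADD r0, r0, #4: r0=0+4=4
after SUB r6, r6, #1: r6=8-1=7
CMP r6, #2  (cmp 7,2)
BGT L2: taken
after XOR r4, r4, #14: r4=7^14=9
after LDR r4, [r0]: r4=M[4]=30
after OR r4, r4, #7: r4=30|7=31
after ADD r0, r0, #4: r0=4+4=8
after SUB r6, r6, #1: r6=7-1=6
CMP r6, #2  (cmp 6,2)
BGT L2: taken
after XOR r4, r4, #14: r4=31^14=17
after LDR r4, [r0]: r4=M[8]=30
after OR r4, r4, #7: r4=30|7=31
after ADD r0, r0, #4: r0=8+4=12
after SUB r6, r6, #1: r6=6-1=5
CMP r6, #2  (cmp 5,2)
BGT L2: taken
after XOR r4, r4, #14: r4=31^14=17
after LDR r4, [r0]: r4=M[12]=20
after OR r4, r4, #7: r4=20|7=23
after ADD r0, r0, #4: r0=12+4=16
after SUB r6, r6, #1: r6=5-1=4
CMP r6, #2  (cmp 4,2)
BGT L2: taken
after XOR r4, r4, #14: r4=23^14=25
after LDR r4, [r0]: r4=M[16]=4
after OR r4, r4, #7: r4=4|7=7
after ADD r0, r0, #4: r0=16+4=20
after SUB r6, r6, #1: r6=4-1=3
CMP r6, #2  (cmp 3,2)
BGT L2: taken
after XOR r4, r4, #14: r4=7^14=9
after LDR r4, [r0]: r4=M[20]=-3
after OR r4, r4, #7: r4=(-3)|7=-1
after ADD r0, r0, #4: r0=20+4=24
after SUB r6, r6, #1: r6=3-1=2
CMP r6, #2  (cmp 2,2)
BGT L2: not taken
after ADD r4, r4, #2: r4=(-1)+2=1
STR r4, [20] → M[20]=1
halt.

24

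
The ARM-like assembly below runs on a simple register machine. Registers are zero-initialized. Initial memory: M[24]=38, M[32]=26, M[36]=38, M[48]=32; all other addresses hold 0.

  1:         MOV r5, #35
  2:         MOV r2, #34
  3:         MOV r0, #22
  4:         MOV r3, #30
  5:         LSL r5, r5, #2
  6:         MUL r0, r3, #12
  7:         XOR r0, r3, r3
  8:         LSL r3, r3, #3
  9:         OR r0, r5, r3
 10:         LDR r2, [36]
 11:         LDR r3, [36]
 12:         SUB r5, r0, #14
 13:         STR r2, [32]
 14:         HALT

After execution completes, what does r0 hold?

252

r5=35
r2=34
r0=22
r3=30
r5=35<<2=140
r0=30*12=360
r0=30^30=0
r3=30<<3=240
r0=140|240=252
r2=M[36]=38
r3=M[36]=38
r5=252-14=238
STR r2, [32] → M[32]=38
halt.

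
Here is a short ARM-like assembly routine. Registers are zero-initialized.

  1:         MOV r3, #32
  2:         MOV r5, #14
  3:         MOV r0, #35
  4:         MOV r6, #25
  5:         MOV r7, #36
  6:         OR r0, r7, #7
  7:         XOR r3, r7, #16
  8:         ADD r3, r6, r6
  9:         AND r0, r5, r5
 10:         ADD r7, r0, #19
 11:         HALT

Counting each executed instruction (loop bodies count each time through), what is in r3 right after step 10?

r3=32
r5=14
r0=35
r6=25
r7=36
r0=36|7=39
r3=36^16=52
r3=25+25=50
r0=14&14=14
r7=14+19=33
After step 10: r3 = 50.

50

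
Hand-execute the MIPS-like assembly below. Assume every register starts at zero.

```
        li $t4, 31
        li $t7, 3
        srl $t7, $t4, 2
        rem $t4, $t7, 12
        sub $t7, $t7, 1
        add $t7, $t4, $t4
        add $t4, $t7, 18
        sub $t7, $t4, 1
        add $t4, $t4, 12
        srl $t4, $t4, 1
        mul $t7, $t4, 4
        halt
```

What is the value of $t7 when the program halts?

$t4=31
$t7=3
$t7=31>>2=7
$t4=7%12=7
$t7=7-1=6
$t7=7+7=14
$t4=14+18=32
$t7=32-1=31
$t4=32+12=44
$t4=44>>1=22
$t7=22*4=88
halt.

88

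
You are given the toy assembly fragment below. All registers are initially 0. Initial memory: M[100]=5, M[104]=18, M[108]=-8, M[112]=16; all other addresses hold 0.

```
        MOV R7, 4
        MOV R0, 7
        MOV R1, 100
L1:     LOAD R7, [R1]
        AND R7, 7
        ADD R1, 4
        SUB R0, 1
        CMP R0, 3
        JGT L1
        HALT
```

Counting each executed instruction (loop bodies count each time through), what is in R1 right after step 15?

108

MOV R7, 4 → R7=4
MOV R0, 7 → R0=7
MOV R1, 100 → R1=100
LOAD R7, [R1] → R7=M[100]=5
AND R7, 7 → R7=5&7=5
ADD R1, 4 → R1=100+4=104
SUB R0, 1 → R0=7-1=6
CMP R0, 3  (cmp 6,3)
JGT L1: taken
LOAD R7, [R1] → R7=M[104]=18
AND R7, 7 → R7=18&7=2
ADD R1, 4 → R1=104+4=108
SUB R0, 1 → R0=6-1=5
CMP R0, 3  (cmp 5,3)
JGT L1: taken
After step 15: R1 = 108.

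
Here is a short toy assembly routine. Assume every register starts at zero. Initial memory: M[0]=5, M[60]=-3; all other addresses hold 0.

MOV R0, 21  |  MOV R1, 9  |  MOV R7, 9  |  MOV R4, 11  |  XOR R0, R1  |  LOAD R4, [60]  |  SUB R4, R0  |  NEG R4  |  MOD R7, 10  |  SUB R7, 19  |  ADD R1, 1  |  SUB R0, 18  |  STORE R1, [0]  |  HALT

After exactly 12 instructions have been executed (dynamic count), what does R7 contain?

MOV R0, 21 → R0=21
MOV R1, 9 → R1=9
MOV R7, 9 → R7=9
MOV R4, 11 → R4=11
XOR R0, R1 → R0=21^9=28
LOAD R4, [60] → R4=M[60]=-3
SUB R4, R0 → R4=(-3)-28=-31
NEG R4 → R4=-(-31)=31
MOD R7, 10 → R7=9%10=9
SUB R7, 19 → R7=9-19=-10
ADD R1, 1 → R1=9+1=10
SUB R0, 18 → R0=28-18=10
After step 12: R7 = -10.

-10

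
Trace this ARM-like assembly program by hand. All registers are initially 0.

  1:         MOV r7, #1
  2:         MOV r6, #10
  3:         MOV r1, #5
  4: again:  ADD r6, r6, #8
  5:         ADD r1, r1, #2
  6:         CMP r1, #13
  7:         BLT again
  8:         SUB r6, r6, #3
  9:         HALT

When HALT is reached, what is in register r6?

MOV r7, #1 → r7=1
MOV r6, #10 → r6=10
MOV r1, #5 → r1=5
ADD r6, r6, #8 → r6=10+8=18
ADD r1, r1, #2 → r1=5+2=7
CMP r1, #13  (cmp 7,13)
BLT again: taken
ADD r6, r6, #8 → r6=18+8=26
ADD r1, r1, #2 → r1=7+2=9
CMP r1, #13  (cmp 9,13)
BLT again: taken
ADD r6, r6, #8 → r6=26+8=34
ADD r1, r1, #2 → r1=9+2=11
CMP r1, #13  (cmp 11,13)
BLT again: taken
ADD r6, r6, #8 → r6=34+8=42
ADD r1, r1, #2 → r1=11+2=13
CMP r1, #13  (cmp 13,13)
BLT again: not taken
SUB r6, r6, #3 → r6=42-3=39
halt.

39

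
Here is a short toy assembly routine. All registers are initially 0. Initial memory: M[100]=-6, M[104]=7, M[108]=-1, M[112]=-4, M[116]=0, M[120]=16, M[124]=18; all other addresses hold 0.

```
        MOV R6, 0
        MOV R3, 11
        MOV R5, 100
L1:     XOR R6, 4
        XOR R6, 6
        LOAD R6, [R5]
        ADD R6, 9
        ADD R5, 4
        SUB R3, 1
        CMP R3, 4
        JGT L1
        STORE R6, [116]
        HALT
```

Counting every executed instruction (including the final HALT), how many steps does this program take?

61

MOV R6, 0 → R6=0
MOV R3, 11 → R3=11
MOV R5, 100 → R5=100
XOR R6, 4 → R6=0^4=4
XOR R6, 6 → R6=4^6=2
LOAD R6, [R5] → R6=M[100]=-6
ADD R6, 9 → R6=(-6)+9=3
ADD R5, 4 → R5=100+4=104
SUB R3, 1 → R3=11-1=10
CMP R3, 4  (cmp 10,4)
JGT L1: taken
XOR R6, 4 → R6=3^4=7
XOR R6, 6 → R6=7^6=1
LOAD R6, [R5] → R6=M[104]=7
ADD R6, 9 → R6=7+9=16
ADD R5, 4 → R5=104+4=108
SUB R3, 1 → R3=10-1=9
CMP R3, 4  (cmp 9,4)
JGT L1: taken
XOR R6, 4 → R6=16^4=20
XOR R6, 6 → R6=20^6=18
LOAD R6, [R5] → R6=M[108]=-1
ADD R6, 9 → R6=(-1)+9=8
ADD R5, 4 → R5=108+4=112
SUB R3, 1 → R3=9-1=8
CMP R3, 4  (cmp 8,4)
JGT L1: taken
XOR R6, 4 → R6=8^4=12
XOR R6, 6 → R6=12^6=10
LOAD R6, [R5] → R6=M[112]=-4
ADD R6, 9 → R6=(-4)+9=5
ADD R5, 4 → R5=112+4=116
SUB R3, 1 → R3=8-1=7
CMP R3, 4  (cmp 7,4)
JGT L1: taken
XOR R6, 4 → R6=5^4=1
XOR R6, 6 → R6=1^6=7
LOAD R6, [R5] → R6=M[116]=0
ADD R6, 9 → R6=0+9=9
ADD R5, 4 → R5=116+4=120
SUB R3, 1 → R3=7-1=6
CMP R3, 4  (cmp 6,4)
JGT L1: taken
XOR R6, 4 → R6=9^4=13
XOR R6, 6 → R6=13^6=11
LOAD R6, [R5] → R6=M[120]=16
ADD R6, 9 → R6=16+9=25
ADD R5, 4 → R5=120+4=124
SUB R3, 1 → R3=6-1=5
CMP R3, 4  (cmp 5,4)
JGT L1: taken
XOR R6, 4 → R6=25^4=29
XOR R6, 6 → R6=29^6=27
LOAD R6, [R5] → R6=M[124]=18
ADD R6, 9 → R6=18+9=27
ADD R5, 4 → R5=124+4=128
SUB R3, 1 → R3=5-1=4
CMP R3, 4  (cmp 4,4)
JGT L1: not taken
STORE R6, [116] → M[116]=27
halt.
Total executed instructions: 61.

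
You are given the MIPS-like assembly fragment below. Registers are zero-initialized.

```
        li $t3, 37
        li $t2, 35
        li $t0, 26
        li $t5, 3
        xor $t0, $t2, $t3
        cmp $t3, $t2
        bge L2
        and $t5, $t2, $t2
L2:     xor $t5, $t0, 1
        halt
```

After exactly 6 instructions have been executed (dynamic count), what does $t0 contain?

after li $t3, 37: $t3=37
after li $t2, 35: $t2=35
after li $t0, 26: $t0=26
after li $t5, 3: $t5=3
after xor $t0, $t2, $t3: $t0=35^37=6
cmp $t3, $t2  (cmp 37,35)
After step 6: $t0 = 6.

6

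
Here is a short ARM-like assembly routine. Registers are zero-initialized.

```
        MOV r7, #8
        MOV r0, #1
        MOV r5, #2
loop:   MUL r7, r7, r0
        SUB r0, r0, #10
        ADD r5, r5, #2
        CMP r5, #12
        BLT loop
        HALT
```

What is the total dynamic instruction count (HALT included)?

29

MOV r7, #8 → r7=8
MOV r0, #1 → r0=1
MOV r5, #2 → r5=2
MUL r7, r7, r0 → r7=8*1=8
SUB r0, r0, #10 → r0=1-10=-9
ADD r5, r5, #2 → r5=2+2=4
CMP r5, #12  (cmp 4,12)
BLT loop: taken
MUL r7, r7, r0 → r7=8*(-9)=-72
SUB r0, r0, #10 → r0=(-9)-10=-19
ADD r5, r5, #2 → r5=4+2=6
CMP r5, #12  (cmp 6,12)
BLT loop: taken
MUL r7, r7, r0 → r7=(-72)*(-19)=1368
SUB r0, r0, #10 → r0=(-19)-10=-29
ADD r5, r5, #2 → r5=6+2=8
CMP r5, #12  (cmp 8,12)
BLT loop: taken
MUL r7, r7, r0 → r7=1368*(-29)=-39672
SUB r0, r0, #10 → r0=(-29)-10=-39
ADD r5, r5, #2 → r5=8+2=10
CMP r5, #12  (cmp 10,12)
BLT loop: taken
MUL r7, r7, r0 → r7=(-39672)*(-39)=1547208
SUB r0, r0, #10 → r0=(-39)-10=-49
ADD r5, r5, #2 → r5=10+2=12
CMP r5, #12  (cmp 12,12)
BLT loop: not taken
halt.
Total executed instructions: 29.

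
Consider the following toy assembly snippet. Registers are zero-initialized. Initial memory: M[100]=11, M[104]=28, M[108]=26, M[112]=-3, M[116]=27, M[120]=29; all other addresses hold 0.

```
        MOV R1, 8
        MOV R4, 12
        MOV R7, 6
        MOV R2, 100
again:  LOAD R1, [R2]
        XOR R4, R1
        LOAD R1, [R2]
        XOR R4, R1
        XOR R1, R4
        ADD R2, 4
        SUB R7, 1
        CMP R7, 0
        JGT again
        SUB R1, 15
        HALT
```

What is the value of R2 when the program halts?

after MOV R1, 8: R1=8
after MOV R4, 12: R4=12
after MOV R7, 6: R7=6
after MOV R2, 100: R2=100
after LOAD R1, [R2]: R1=M[100]=11
after XOR R4, R1: R4=12^11=7
after LOAD R1, [R2]: R1=M[100]=11
after XOR R4, R1: R4=7^11=12
after XOR R1, R4: R1=11^12=7
after ADD R2, 4: R2=100+4=104
after SUB R7, 1: R7=6-1=5
CMP R7, 0  (cmp 5,0)
JGT again: taken
after LOAD R1, [R2]: R1=M[104]=28
after XOR R4, R1: R4=12^28=16
after LOAD R1, [R2]: R1=M[104]=28
after XOR R4, R1: R4=16^28=12
after XOR R1, R4: R1=28^12=16
after ADD R2, 4: R2=104+4=108
after SUB R7, 1: R7=5-1=4
CMP R7, 0  (cmp 4,0)
JGT again: taken
after LOAD R1, [R2]: R1=M[108]=26
after XOR R4, R1: R4=12^26=22
after LOAD R1, [R2]: R1=M[108]=26
after XOR R4, R1: R4=22^26=12
after XOR R1, R4: R1=26^12=22
after ADD R2, 4: R2=108+4=112
after SUB R7, 1: R7=4-1=3
CMP R7, 0  (cmp 3,0)
JGT again: taken
after LOAD R1, [R2]: R1=M[112]=-3
after XOR R4, R1: R4=12^(-3)=-15
after LOAD R1, [R2]: R1=M[112]=-3
after XOR R4, R1: R4=(-15)^(-3)=12
after XOR R1, R4: R1=(-3)^12=-15
after ADD R2, 4: R2=112+4=116
after SUB R7, 1: R7=3-1=2
CMP R7, 0  (cmp 2,0)
JGT again: taken
after LOAD R1, [R2]: R1=M[116]=27
after XOR R4, R1: R4=12^27=23
after LOAD R1, [R2]: R1=M[116]=27
after XOR R4, R1: R4=23^27=12
after XOR R1, R4: R1=27^12=23
after ADD R2, 4: R2=116+4=120
after SUB R7, 1: R7=2-1=1
CMP R7, 0  (cmp 1,0)
JGT again: taken
after LOAD R1, [R2]: R1=M[120]=29
after XOR R4, R1: R4=12^29=17
after LOAD R1, [R2]: R1=M[120]=29
after XOR R4, R1: R4=17^29=12
after XOR R1, R4: R1=29^12=17
after ADD R2, 4: R2=120+4=124
after SUB R7, 1: R7=1-1=0
CMP R7, 0  (cmp 0,0)
JGT again: not taken
after SUB R1, 15: R1=17-15=2
halt.

124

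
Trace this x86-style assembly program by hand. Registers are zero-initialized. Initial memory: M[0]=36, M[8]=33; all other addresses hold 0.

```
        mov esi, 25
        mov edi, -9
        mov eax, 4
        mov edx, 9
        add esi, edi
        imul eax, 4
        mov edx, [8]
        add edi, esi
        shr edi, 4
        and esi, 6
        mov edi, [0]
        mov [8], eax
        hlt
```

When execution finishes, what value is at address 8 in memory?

16

esi=25
edi=-9
eax=4
edx=9
esi=25+(-9)=16
eax=4*4=16
edx=M[8]=33
edi=(-9)+16=7
edi=7>>4=0
esi=16&6=0
edi=M[0]=36
mov [8], eax → M[8]=16
halt.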